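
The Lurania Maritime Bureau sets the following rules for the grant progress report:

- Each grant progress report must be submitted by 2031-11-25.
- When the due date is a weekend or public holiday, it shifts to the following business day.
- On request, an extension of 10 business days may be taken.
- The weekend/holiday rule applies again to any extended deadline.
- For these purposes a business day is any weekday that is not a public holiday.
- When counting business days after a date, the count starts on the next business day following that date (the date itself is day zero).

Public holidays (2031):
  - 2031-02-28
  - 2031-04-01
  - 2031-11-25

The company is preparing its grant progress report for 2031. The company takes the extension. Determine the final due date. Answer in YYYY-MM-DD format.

2031-12-10

The stated deadline is 2031-11-25.
Because 2031-11-25 is a listed holiday, the deadline becomes 2031-11-26 (Wednesday).
Counting 10 further business days from 2031-11-26 reaches 2031-12-10.
2031-12-10 is a Wednesday and not a listed holiday, so it stands.
Deadline: 2031-12-10.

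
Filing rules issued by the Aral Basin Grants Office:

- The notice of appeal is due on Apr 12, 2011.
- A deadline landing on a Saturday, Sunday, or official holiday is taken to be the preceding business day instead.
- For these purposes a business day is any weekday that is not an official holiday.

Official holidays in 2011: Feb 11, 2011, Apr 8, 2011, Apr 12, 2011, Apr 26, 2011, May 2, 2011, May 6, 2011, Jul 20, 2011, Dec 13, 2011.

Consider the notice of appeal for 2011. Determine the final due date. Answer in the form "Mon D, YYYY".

Apr 11, 2011

Start from the fixed due date, Apr 12, 2011.
Apr 12, 2011 is a listed holiday, so it moves to the preceding business day, Apr 11, 2011 (Monday).
The final due date is Apr 11, 2011.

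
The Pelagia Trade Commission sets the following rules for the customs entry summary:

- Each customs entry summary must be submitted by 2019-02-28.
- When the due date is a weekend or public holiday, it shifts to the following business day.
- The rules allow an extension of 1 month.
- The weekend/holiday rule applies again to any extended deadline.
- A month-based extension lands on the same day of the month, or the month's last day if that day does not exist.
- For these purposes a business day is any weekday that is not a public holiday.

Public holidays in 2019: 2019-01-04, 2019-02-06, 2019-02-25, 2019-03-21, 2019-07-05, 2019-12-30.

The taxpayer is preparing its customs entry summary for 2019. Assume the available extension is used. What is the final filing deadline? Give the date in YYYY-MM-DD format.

2019-03-28

The statutory due date is 2019-02-28.
2019-02-28 falls on a Thursday, which is a business day, so no adjustment is needed.
Add 1 month to 2019-02-28: 2019-03-28.
2019-03-28 is a Thursday and not a listed holiday, so it stands.
Deadline: 2019-03-28.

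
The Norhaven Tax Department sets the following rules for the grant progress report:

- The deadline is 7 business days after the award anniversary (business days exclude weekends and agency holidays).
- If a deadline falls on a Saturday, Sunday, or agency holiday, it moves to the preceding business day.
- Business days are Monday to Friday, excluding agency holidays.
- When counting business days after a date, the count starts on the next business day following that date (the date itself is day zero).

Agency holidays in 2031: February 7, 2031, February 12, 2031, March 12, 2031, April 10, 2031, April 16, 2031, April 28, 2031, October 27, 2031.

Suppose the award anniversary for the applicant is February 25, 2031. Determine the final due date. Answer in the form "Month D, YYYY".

March 6, 2031

Counting 7 business days after February 25, 2031 (skipping weekends and listed holidays) reaches March 6, 2031.
March 6, 2031 (Thursday) is already a business day.
Final deadline: March 6, 2031.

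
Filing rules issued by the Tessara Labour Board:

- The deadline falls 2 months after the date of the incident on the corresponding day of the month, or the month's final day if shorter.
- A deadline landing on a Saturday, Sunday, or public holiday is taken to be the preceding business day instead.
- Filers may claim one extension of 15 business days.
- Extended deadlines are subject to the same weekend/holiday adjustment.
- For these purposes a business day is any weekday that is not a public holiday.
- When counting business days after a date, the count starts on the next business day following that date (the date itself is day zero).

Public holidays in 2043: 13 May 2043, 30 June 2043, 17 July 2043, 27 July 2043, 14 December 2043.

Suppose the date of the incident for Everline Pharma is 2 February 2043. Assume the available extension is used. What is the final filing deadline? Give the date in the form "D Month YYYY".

Moving 2 months forward from 2 February 2043 on the corresponding day gives 2 April 2043.
2 April 2043 (Thursday) is already a business day.
Applying the 15-business-day extension: 15 business days after 2 April 2043 is 23 April 2043.
23 April 2043 is a Thursday and not a listed holiday, so it stands.
The final due date is 23 April 2043.

23 April 2043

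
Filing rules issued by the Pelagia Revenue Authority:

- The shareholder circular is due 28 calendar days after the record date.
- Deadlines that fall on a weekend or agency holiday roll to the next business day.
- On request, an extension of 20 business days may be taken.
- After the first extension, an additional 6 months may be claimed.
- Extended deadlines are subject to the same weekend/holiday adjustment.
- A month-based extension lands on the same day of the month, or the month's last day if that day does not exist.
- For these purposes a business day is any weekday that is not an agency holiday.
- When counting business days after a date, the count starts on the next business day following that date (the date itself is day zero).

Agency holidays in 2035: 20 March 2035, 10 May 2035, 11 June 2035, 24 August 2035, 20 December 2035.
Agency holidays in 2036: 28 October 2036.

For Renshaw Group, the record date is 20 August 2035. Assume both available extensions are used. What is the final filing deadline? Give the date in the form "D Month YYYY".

From 20 August 2035, 28 calendar days later is 17 September 2035.
17 September 2035 is a Monday and not a listed holiday, so it stands.
The 20-business-day extension runs from 17 September 2035 to 15 October 2035.
Since 15 October 2035 is a Monday and not a holiday, the date is unchanged.
The 6 months extension carries 15 October 2035 to 15 April 2036.
15 April 2036 falls on a Tuesday, which is a business day, so no adjustment is needed.
So the filing is due 15 April 2036.

15 April 2036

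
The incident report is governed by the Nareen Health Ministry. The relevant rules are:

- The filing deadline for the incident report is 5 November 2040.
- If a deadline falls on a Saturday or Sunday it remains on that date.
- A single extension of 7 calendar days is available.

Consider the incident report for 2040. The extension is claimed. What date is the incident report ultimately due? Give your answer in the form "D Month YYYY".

12 November 2040

The stated deadline is 5 November 2040.
No adjustment is made for weekends or holidays, so 5 November 2040 stands.
With the 7-day extension, 5 November 2040 becomes 12 November 2040.
12 November 2040 is a Monday; no weekend or holiday adjustment applies.
So the filing is due 12 November 2040.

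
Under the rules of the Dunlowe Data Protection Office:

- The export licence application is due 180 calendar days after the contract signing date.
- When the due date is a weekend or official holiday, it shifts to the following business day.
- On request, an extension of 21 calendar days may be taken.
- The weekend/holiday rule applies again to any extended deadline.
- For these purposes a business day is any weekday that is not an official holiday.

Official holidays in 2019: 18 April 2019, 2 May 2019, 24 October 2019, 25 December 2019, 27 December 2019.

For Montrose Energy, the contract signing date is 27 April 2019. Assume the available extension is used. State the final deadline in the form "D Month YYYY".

15 November 2019

Trigger date 27 April 2019 + 180 calendar days = 24 October 2019.
24 October 2019 is a listed holiday; the next business day is 25 October 2019 (Friday).
The 21-calendar-day extension moves the deadline from 25 October 2019 to 15 November 2019.
15 November 2019 (Friday) is already a business day.
Final deadline: 15 November 2019.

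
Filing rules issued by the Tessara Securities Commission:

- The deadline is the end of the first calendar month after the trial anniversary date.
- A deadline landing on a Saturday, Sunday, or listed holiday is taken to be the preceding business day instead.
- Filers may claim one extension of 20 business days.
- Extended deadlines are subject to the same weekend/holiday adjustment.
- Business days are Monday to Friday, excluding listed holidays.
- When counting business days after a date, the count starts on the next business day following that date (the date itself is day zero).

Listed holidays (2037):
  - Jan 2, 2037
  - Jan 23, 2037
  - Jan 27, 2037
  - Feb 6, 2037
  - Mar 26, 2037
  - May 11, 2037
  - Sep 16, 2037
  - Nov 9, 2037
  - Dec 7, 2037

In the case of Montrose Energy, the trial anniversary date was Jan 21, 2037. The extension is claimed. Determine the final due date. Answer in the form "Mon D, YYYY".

Mar 30, 2037

1 month after Jan 21, 2037 falls in February 2037; the last day of that month is Feb 28, 2037.
Feb 28, 2037 is a Saturday, so it moves to the preceding business day, Feb 27, 2037 (Friday).
Applying the 20-business-day extension: 20 business days after Feb 27, 2037 is Mar 30, 2037.
Mar 30, 2037 is a Monday and not a listed holiday, so it stands.
Deadline: Mar 30, 2037.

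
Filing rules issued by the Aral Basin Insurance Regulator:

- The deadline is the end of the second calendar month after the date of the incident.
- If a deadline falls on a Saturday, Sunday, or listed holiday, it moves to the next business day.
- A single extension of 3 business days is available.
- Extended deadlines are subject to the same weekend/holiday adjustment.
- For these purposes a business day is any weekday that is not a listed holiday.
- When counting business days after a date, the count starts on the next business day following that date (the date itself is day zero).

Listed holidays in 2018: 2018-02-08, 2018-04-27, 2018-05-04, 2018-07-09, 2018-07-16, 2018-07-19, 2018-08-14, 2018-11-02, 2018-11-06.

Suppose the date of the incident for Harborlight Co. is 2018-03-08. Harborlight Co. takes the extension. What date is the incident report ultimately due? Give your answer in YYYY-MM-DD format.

2018-06-05

The second month after 2018-03-08 is May 2018, whose last day is 2018-05-31.
2018-05-31 is a Thursday and not a listed holiday, so it stands.
Counting 3 further business days from 2018-05-31 reaches 2018-06-05.
2018-06-05 falls on a Tuesday, which is a business day, so no adjustment is needed.
So the filing is due 2018-06-05.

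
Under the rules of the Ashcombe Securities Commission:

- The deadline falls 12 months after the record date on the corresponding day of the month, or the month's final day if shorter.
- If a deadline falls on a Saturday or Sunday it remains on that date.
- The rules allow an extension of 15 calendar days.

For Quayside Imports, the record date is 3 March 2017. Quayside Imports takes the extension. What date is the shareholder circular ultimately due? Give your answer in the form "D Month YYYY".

Moving 12 months forward from 3 March 2017 on the corresponding day gives 3 March 2018.
3 March 2018 is a Saturday; no weekend or holiday adjustment applies.
Applying the 15-calendar-day extension: 3 March 2018 + 15 days = 18 March 2018.
18 March 2018 is a Sunday; no weekend or holiday adjustment applies.
Final deadline: 18 March 2018.

18 March 2018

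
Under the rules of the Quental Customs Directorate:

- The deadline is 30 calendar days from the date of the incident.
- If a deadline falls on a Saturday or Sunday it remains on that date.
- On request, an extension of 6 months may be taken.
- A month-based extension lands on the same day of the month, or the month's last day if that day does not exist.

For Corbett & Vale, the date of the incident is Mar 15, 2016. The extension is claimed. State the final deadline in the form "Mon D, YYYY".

Trigger date Mar 15, 2016 + 30 calendar days = Apr 14, 2016.
No adjustment is made for weekends or holidays, so Apr 14, 2016 stands.
Applying the 6 months extension: 6 months after Apr 14, 2016 is Oct 14, 2016.
Oct 14, 2016 is a Friday; no weekend or holiday adjustment applies.
Deadline: Oct 14, 2016.

Oct 14, 2016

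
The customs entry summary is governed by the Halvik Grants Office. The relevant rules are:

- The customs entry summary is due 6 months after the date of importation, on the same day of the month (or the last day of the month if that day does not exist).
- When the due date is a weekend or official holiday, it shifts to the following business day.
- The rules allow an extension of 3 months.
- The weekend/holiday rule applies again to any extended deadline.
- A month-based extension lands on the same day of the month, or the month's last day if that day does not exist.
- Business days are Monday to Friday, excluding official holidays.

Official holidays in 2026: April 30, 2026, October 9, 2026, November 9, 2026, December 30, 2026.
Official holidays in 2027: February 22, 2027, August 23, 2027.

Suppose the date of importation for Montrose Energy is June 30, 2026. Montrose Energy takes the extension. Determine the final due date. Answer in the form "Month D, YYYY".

March 31, 2027

6 months after June 30, 2026, on the same day of the month, is December 30, 2026.
Because December 30, 2026 is a listed holiday, the deadline becomes December 31, 2026 (Thursday).
Applying the 3 months extension: 3 months after December 31, 2026 is March 31, 2027.
March 31, 2027 falls on a Wednesday, which is a business day, so no adjustment is needed.
Final deadline: March 31, 2027.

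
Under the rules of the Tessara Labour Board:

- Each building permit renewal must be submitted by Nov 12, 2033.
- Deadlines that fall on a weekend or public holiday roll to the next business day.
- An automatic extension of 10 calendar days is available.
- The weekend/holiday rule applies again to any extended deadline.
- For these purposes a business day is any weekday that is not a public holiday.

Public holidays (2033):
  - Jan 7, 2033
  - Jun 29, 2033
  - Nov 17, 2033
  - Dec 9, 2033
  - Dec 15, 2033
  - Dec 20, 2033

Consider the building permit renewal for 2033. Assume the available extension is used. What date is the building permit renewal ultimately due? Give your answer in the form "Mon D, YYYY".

Nov 24, 2033

Start from the fixed due date, Nov 12, 2033.
Nov 12, 2033 is a Saturday, so it moves to the next business day, Nov 14, 2033 (Monday).
Add the 10 calendar-day extension to Nov 14, 2033: Nov 24, 2033.
Nov 24, 2033 is a Thursday and not a listed holiday, so it stands.
The final due date is Nov 24, 2033.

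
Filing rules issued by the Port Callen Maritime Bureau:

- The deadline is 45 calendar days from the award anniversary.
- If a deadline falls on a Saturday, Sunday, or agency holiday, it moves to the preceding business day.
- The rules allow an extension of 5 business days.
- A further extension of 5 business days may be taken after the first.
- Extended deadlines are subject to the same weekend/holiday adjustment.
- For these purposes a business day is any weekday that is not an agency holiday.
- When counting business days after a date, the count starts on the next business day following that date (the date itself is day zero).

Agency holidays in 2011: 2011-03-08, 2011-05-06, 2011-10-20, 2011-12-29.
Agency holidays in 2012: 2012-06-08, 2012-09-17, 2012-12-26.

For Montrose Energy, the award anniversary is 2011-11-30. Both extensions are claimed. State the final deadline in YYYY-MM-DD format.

Trigger date 2011-11-30 + 45 calendar days = 2012-01-14.
Because 2012-01-14 is a Saturday, the deadline becomes 2012-01-13 (Friday).
The 5-business-day extension runs from 2012-01-13 to 2012-01-20.
2012-01-20 is a Friday and not a listed holiday, so it stands.
Applying the 5-business-day extension: 5 business days after 2012-01-20 is 2012-01-27.
2012-01-27 falls on a Friday, which is a business day, so no adjustment is needed.
So the filing is due 2012-01-27.

2012-01-27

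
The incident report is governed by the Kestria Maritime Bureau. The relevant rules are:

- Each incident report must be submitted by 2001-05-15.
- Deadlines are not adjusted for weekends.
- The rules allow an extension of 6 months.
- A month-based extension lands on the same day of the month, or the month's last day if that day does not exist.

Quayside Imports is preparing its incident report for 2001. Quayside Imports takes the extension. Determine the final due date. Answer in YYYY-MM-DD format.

2001-11-15

The stated deadline is 2001-05-15.
2001-05-15 is a Tuesday; no weekend or holiday adjustment applies.
Applying the 6 months extension: 6 months after 2001-05-15 is 2001-11-15.
No adjustment is made for weekends or holidays, so 2001-11-15 stands.
So the filing is due 2001-11-15.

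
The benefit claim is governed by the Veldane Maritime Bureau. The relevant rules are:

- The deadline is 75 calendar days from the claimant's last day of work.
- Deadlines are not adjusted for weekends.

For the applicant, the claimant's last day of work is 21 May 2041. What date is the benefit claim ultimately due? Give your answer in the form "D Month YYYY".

Adding 75 calendar days to 21 May 2041 gives 4 August 2041.
4 August 2041 falls on a Sunday. The rules make no weekend/holiday allowance, so it remains 4 August 2041.
So the filing is due 4 August 2041.

4 August 2041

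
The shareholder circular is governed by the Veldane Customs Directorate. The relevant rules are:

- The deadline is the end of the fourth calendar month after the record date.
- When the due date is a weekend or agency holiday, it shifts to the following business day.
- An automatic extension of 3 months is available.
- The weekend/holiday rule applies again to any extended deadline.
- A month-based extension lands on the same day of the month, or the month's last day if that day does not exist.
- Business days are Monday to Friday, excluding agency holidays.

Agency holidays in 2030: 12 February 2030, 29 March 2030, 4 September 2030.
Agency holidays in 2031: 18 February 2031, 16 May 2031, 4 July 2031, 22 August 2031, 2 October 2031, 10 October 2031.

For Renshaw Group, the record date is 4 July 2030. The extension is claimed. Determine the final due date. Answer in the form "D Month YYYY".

3 March 2031

4 months after 4 July 2030 is November 2030; that month ends on 30 November 2030.
30 November 2030 falls on a Saturday. Rolling to the next business day gives 2 December 2030, a Monday.
Applying the 3 months extension: 3 months after 2 December 2030 is 2 March 2031.
Because 2 March 2031 is a Sunday, the deadline becomes 3 March 2031 (Monday).
The final due date is 3 March 2031.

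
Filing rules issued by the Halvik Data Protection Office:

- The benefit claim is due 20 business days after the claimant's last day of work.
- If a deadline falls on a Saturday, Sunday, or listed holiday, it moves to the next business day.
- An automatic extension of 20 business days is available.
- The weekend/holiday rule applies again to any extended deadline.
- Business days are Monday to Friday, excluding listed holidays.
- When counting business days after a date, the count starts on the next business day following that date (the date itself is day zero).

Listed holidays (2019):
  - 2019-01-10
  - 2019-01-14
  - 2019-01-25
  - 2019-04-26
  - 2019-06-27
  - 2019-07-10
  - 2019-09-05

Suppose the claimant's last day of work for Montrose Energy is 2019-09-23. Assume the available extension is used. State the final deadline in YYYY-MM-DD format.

Counting 20 business days after 2019-09-23 (skipping weekends and listed holidays) reaches 2019-10-21.
2019-10-21 (Monday) is already a business day.
Counting 20 further business days from 2019-10-21 reaches 2019-11-18.
2019-11-18 (Monday) is already a business day.
The final due date is 2019-11-18.

2019-11-18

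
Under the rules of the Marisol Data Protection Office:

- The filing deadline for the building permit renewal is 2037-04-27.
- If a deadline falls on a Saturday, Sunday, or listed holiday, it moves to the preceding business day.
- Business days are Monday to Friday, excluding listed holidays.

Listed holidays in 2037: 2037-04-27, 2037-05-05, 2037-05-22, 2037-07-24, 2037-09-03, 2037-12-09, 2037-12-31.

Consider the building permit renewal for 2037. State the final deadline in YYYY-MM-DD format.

2037-04-24

Start from the fixed due date, 2037-04-27.
2037-04-27 falls on a listed holiday. Rolling to the preceding business day gives 2037-04-24, a Friday.
Deadline: 2037-04-24.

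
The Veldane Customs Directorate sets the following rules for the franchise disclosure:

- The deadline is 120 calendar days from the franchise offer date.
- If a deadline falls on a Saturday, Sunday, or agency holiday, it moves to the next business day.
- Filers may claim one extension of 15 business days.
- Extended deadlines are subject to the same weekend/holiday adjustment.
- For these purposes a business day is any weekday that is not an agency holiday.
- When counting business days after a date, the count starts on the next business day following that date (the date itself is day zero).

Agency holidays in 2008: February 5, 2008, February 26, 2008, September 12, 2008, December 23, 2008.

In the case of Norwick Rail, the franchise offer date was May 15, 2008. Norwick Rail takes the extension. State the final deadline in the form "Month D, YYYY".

120 calendar days after May 15, 2008 is September 12, 2008.
Because September 12, 2008 is a listed holiday, the deadline becomes September 15, 2008 (Monday).
Counting 15 further business days from September 15, 2008 reaches October 6, 2008.
October 6, 2008 (Monday) is already a business day.
So the filing is due October 6, 2008.

October 6, 2008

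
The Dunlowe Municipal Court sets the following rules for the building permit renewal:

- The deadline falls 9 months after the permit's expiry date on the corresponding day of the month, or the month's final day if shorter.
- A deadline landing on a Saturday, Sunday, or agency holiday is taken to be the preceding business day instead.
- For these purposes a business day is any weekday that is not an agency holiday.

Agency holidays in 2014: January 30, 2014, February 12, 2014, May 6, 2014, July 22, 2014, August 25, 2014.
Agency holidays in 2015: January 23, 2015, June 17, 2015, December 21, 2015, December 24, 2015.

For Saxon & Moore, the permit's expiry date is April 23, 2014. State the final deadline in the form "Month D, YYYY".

January 22, 2015

9 months from April 23, 2014 is January 23, 2015.
January 23, 2015 is a listed holiday; the preceding business day is January 22, 2015 (Thursday).
So the filing is due January 22, 2015.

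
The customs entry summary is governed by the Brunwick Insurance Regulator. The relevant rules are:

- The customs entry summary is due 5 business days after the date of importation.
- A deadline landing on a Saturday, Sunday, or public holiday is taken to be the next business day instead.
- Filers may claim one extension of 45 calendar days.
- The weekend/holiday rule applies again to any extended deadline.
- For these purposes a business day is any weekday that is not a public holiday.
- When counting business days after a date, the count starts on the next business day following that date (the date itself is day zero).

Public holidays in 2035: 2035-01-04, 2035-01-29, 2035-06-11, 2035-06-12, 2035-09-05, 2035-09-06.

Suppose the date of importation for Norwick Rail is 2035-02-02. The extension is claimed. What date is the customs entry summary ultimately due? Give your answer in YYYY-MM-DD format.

5 business days after 2035-02-02, excluding weekends and holidays, is 2035-02-09.
2035-02-09 (Friday) is already a business day.
With the 45-day extension, 2035-02-09 becomes 2035-03-26.
2035-03-26 (Monday) is already a business day.
Deadline: 2035-03-26.

2035-03-26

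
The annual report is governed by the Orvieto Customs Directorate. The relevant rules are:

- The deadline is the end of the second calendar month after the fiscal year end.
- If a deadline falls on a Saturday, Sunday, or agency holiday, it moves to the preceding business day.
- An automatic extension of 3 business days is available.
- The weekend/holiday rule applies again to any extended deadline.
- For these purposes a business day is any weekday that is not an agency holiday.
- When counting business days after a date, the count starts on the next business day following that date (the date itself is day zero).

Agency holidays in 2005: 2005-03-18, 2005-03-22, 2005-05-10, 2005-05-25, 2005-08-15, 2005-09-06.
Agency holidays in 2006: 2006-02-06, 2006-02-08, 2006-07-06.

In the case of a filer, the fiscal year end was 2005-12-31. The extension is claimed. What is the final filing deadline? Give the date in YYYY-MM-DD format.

The second month after 2005-12-31 is February 2006, whose last day is 2006-02-28.
2006-02-28 is a Tuesday and not a listed holiday, so it stands.
Counting 3 further business days from 2006-02-28 reaches 2006-03-03.
2006-03-03 is a Friday and not a listed holiday, so it stands.
Deadline: 2006-03-03.

2006-03-03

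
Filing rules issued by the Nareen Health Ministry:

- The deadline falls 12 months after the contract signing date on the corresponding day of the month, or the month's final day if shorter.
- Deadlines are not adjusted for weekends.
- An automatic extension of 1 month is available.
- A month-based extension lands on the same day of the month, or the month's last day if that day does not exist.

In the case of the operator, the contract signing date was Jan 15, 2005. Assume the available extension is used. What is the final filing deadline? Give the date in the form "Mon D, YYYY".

Feb 15, 2006

12 months from Jan 15, 2005 is Jan 15, 2006.
Jan 15, 2006 is a Sunday; no weekend or holiday adjustment applies.
Add 1 month to Jan 15, 2006: Feb 15, 2006.
No adjustment is made for weekends or holidays, so Feb 15, 2006 stands.
The final due date is Feb 15, 2006.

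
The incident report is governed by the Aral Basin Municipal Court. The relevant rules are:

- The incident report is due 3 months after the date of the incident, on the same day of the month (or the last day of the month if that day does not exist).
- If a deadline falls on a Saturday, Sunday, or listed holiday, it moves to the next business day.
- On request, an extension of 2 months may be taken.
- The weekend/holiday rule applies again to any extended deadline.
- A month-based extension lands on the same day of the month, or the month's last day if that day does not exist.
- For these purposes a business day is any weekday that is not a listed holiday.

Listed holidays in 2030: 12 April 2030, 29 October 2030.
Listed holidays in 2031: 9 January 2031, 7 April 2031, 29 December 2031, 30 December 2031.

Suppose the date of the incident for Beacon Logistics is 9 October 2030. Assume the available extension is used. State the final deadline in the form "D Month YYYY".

10 March 2031

3 months from 9 October 2030 is 9 January 2031.
9 January 2031 is a listed holiday; the next business day is 10 January 2031 (Friday).
The 2 months extension carries 10 January 2031 to 10 March 2031.
10 March 2031 falls on a Monday, which is a business day, so no adjustment is needed.
So the filing is due 10 March 2031.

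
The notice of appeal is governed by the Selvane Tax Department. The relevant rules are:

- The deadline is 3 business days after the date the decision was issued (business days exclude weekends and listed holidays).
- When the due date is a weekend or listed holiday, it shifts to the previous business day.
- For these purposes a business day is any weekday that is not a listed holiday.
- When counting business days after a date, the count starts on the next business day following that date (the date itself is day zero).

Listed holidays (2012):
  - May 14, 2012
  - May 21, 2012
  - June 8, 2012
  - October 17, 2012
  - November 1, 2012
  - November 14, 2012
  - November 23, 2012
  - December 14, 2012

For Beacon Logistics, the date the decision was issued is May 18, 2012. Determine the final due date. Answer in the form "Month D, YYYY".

Starting the day after May 18, 2012 and counting 3 business days lands on May 24, 2012.
May 24, 2012 falls on a Thursday, which is a business day, so no adjustment is needed.
So the filing is due May 24, 2012.

May 24, 2012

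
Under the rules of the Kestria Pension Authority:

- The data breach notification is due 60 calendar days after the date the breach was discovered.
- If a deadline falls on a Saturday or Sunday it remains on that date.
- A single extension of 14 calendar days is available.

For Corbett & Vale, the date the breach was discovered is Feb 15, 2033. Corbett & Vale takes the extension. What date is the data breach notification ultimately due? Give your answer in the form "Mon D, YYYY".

Apr 30, 2033

From Feb 15, 2033, 60 calendar days later is Apr 16, 2033.
No adjustment is made for weekends or holidays, so Apr 16, 2033 stands.
With the 14-day extension, Apr 16, 2033 becomes Apr 30, 2033.
Apr 30, 2033 falls on a Saturday. The rules make no weekend/holiday allowance, so it remains Apr 30, 2033.
So the filing is due Apr 30, 2033.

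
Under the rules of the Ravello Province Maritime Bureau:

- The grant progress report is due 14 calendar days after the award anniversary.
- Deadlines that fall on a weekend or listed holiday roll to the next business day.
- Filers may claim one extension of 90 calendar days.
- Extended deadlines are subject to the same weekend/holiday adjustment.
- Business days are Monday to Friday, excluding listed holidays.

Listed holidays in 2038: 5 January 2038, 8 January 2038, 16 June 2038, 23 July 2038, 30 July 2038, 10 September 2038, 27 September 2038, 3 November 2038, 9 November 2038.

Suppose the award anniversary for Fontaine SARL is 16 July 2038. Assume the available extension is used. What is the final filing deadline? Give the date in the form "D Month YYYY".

From 16 July 2038, 14 calendar days later is 30 July 2038.
Because 30 July 2038 is a listed holiday, the deadline becomes 2 August 2038 (Monday).
The 90-calendar-day extension moves the deadline from 2 August 2038 to 31 October 2038.
31 October 2038 is a Sunday, so it moves to the next business day, 1 November 2038 (Monday).
The final due date is 1 November 2038.

1 November 2038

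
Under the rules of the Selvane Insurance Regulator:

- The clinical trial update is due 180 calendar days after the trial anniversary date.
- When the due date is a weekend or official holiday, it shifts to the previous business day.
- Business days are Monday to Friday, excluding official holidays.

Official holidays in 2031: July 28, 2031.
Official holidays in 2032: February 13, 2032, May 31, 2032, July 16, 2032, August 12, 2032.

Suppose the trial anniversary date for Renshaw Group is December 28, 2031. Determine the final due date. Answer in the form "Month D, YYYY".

From December 28, 2031, 180 calendar days later is June 25, 2032.
June 25, 2032 is a Friday and not a listed holiday, so it stands.
Deadline: June 25, 2032.

June 25, 2032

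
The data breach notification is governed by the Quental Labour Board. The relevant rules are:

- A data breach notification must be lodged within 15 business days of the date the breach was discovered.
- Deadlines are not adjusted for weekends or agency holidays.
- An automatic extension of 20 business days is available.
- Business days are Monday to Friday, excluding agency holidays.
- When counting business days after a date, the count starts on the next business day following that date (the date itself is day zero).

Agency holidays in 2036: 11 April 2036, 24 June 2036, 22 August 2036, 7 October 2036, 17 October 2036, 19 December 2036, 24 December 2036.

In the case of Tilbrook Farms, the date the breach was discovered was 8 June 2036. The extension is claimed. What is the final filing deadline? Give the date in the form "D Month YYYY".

28 July 2036

Starting the day after 8 June 2036 and counting 15 business days lands on 30 June 2036.
30 June 2036 falls on a Monday. The rules make no weekend/holiday allowance, so it remains 30 June 2036.
Applying the 20-business-day extension: 20 business days after 30 June 2036 is 28 July 2036.
No adjustment is made for weekends or holidays, so 28 July 2036 stands.
Deadline: 28 July 2036.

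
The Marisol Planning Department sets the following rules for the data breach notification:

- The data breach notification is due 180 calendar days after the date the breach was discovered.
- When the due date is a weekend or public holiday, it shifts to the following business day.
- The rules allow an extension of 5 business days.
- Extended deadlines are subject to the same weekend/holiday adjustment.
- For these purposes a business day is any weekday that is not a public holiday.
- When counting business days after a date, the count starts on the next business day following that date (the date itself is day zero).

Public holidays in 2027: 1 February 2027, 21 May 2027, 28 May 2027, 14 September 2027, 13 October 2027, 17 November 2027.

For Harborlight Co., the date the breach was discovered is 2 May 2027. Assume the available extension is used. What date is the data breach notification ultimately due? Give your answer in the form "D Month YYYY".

Adding 180 calendar days to 2 May 2027 gives 29 October 2027.
29 October 2027 is a Friday and not a listed holiday, so it stands.
The 5-business-day extension runs from 29 October 2027 to 5 November 2027.
5 November 2027 is a Friday and not a listed holiday, so it stands.
So the filing is due 5 November 2027.

5 November 2027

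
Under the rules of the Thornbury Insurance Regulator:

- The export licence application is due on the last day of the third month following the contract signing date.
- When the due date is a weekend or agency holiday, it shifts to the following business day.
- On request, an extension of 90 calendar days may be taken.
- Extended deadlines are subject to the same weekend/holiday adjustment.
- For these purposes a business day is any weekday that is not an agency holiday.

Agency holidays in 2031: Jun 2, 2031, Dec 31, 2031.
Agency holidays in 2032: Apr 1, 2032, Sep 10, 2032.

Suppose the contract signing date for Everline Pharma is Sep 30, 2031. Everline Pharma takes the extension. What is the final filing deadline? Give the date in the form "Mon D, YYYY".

3 months after Sep 30, 2031 falls in December 2031; the last day of that month is Dec 31, 2031.
Because Dec 31, 2031 is a listed holiday, the deadline becomes Jan 1, 2032 (Thursday).
Add the 90 calendar-day extension to Jan 1, 2032: Mar 31, 2032.
Mar 31, 2032 (Wednesday) is already a business day.
The final due date is Mar 31, 2032.

Mar 31, 2032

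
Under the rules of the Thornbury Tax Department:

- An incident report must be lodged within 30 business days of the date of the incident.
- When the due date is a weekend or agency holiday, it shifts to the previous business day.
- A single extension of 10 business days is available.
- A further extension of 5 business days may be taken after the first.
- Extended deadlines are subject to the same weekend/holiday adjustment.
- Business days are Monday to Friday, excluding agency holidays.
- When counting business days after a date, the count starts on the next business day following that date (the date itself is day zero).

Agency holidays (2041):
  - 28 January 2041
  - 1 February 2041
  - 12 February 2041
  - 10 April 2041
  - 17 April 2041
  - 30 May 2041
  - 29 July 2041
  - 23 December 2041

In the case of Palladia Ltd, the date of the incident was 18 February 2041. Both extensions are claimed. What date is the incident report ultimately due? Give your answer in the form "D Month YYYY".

24 April 2041

Counting 30 business days after 18 February 2041 (skipping weekends and listed holidays) reaches 1 April 2041.
1 April 2041 falls on a Monday, which is a business day, so no adjustment is needed.
The 10-business-day extension runs from 1 April 2041 to 16 April 2041.
16 April 2041 is a Tuesday and not a listed holiday, so it stands.
Counting 5 further business days from 16 April 2041 reaches 24 April 2041.
24 April 2041 (Wednesday) is already a business day.
Final deadline: 24 April 2041.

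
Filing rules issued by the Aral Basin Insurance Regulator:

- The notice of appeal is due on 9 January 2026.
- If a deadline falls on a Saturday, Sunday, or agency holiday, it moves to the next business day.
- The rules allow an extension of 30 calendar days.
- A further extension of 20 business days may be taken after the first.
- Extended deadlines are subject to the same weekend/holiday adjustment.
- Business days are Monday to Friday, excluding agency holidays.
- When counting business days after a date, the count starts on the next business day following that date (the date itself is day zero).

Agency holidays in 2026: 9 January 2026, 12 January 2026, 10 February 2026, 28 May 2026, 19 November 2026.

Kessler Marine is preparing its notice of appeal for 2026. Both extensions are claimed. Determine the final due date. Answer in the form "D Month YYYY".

12 March 2026

The stated deadline is 9 January 2026.
9 January 2026 is a listed holiday, so it moves to the next business day, 13 January 2026 (Tuesday).
With the 30-day extension, 13 January 2026 becomes 12 February 2026.
Since 12 February 2026 is a Thursday and not a holiday, the date is unchanged.
The 20-business-day extension runs from 12 February 2026 to 12 March 2026.
12 March 2026 (Thursday) is already a business day.
So the filing is due 12 March 2026.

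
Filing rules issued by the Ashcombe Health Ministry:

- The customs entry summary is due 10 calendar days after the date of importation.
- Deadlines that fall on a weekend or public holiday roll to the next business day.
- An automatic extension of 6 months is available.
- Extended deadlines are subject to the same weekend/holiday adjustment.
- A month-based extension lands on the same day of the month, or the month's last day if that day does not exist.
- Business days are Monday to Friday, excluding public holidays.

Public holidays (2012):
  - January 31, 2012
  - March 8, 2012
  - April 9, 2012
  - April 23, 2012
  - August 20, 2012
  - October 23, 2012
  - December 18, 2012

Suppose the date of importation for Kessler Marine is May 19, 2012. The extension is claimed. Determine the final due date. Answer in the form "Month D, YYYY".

November 29, 2012

10 calendar days after May 19, 2012 is May 29, 2012.
May 29, 2012 (Tuesday) is already a business day.
Add 6 months to May 29, 2012: November 29, 2012.
November 29, 2012 is a Thursday and not a listed holiday, so it stands.
Final deadline: November 29, 2012.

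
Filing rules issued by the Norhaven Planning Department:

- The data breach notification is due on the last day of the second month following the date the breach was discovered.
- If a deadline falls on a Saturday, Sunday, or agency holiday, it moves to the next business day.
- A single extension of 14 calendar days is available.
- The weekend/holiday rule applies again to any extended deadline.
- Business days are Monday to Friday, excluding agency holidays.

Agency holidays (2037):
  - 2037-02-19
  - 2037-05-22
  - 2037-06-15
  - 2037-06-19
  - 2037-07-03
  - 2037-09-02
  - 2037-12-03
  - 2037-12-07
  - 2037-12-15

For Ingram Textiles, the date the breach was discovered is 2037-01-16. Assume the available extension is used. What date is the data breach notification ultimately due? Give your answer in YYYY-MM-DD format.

2037-04-14

2 months after 2037-01-16 falls in March 2037; the last day of that month is 2037-03-31.
2037-03-31 is a Tuesday and not a listed holiday, so it stands.
The 14-calendar-day extension moves the deadline from 2037-03-31 to 2037-04-14.
Since 2037-04-14 is a Tuesday and not a holiday, the date is unchanged.
Deadline: 2037-04-14.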